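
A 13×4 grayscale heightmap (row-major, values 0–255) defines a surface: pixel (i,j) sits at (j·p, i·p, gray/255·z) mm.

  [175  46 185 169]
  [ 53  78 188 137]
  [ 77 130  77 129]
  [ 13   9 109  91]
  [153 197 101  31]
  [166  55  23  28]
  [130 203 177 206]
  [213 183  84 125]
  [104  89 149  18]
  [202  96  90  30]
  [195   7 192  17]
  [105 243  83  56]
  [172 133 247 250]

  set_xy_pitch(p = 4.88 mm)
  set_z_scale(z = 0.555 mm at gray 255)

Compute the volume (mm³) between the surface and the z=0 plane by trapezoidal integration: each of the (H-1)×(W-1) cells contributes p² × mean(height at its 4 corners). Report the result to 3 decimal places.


217.666

height_mm = gray/255 × 0.555; cell vol = 4.88² × mean(4 corners)
unit = 4.88² × 0.555 / (4×255) = 0.0129578 mm³ per gray-sum
row 0: Σ corner-gray over 3 cells = 1528  → 19.7996
row 1: Σ corner-gray over 3 cells = 1342  → 17.3894
row 2: Σ corner-gray over 3 cells = 960  → 12.4395
row 3: Σ corner-gray over 3 cells = 1120  → 14.5128
row 4: Σ corner-gray over 3 cells = 1130  → 14.6424
row 5: Σ corner-gray over 3 cells = 1446  → 18.7370
row 6: Σ corner-gray over 3 cells = 1968  → 25.5010
row 7: Σ corner-gray over 3 cells = 1470  → 19.0480
row 8: Σ corner-gray over 3 cells = 1202  → 15.5753
row 9: Σ corner-gray over 3 cells = 1214  → 15.7308
row 10: Σ corner-gray over 3 cells = 1423  → 18.4390
row 11: Σ corner-gray over 3 cells = 1995  → 25.8509
Σ rows: total corner-gray = 16798  → 217.6657 mm³


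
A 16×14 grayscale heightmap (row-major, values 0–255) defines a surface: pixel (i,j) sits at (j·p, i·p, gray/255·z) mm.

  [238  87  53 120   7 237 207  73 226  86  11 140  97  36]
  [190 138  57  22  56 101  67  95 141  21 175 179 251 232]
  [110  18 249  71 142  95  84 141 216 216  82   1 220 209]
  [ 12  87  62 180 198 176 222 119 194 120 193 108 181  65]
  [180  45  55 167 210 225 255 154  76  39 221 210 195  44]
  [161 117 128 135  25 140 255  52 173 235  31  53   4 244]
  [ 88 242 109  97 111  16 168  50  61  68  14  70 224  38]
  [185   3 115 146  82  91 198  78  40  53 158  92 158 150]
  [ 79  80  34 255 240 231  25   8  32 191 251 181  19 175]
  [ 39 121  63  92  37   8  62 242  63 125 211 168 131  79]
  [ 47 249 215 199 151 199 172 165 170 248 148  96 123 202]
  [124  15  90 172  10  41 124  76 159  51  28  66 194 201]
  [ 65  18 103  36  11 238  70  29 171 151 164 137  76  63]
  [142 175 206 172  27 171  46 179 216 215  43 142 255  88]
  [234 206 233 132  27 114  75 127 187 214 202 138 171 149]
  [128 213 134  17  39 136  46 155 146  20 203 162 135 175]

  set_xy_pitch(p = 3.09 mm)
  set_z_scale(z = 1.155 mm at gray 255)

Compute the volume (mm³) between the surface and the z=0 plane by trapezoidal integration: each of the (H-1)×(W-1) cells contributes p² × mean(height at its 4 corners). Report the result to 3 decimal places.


1061.580

height_mm = gray/255 × 1.155; cell vol = 3.09² × mean(4 corners)
unit = 3.09² × 1.155 / (4×255) = 0.0108118 mm³ per gray-sum
row 0: Σ corner-gray over 13 cells = 5990  → 64.7628
row 1: Σ corner-gray over 13 cells = 6417  → 69.3794
row 2: Σ corner-gray over 13 cells = 7146  → 77.2613
row 3: Σ corner-gray over 13 cells = 7685  → 83.0888
row 4: Σ corner-gray over 13 cells = 7029  → 75.9963
row 5: Σ corner-gray over 13 cells = 5687  → 61.4868
row 6: Σ corner-gray over 13 cells = 5349  → 57.8324
row 7: Σ corner-gray over 13 cells = 6111  → 66.0710
row 8: Σ corner-gray over 13 cells = 6112  → 66.0818
row 9: Σ corner-gray over 13 cells = 7283  → 78.7425
row 10: Σ corner-gray over 13 cells = 6896  → 74.5583
row 11: Σ corner-gray over 13 cells = 4913  → 53.1185
row 12: Σ corner-gray over 13 cells = 6460  → 69.8444
row 13: Σ corner-gray over 13 cells = 7959  → 86.0513
row 14: Σ corner-gray over 13 cells = 7150  → 77.3045
Σ rows: total corner-gray = 98187  → 1061.5801 mm³


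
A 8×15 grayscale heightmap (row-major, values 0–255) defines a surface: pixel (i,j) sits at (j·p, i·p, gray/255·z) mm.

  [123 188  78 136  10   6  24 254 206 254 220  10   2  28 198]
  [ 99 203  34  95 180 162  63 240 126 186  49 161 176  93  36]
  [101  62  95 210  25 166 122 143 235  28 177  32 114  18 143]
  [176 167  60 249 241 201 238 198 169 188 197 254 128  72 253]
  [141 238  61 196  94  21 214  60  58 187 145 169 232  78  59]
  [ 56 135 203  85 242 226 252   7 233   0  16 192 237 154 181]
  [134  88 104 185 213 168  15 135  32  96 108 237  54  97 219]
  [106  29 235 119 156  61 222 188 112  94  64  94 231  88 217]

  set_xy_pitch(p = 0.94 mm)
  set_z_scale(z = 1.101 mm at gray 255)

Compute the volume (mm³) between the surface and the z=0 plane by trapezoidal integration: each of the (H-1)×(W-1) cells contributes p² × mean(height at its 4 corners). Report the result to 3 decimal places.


height_mm = gray/255 × 1.101; cell vol = 0.94² × mean(4 corners)
unit = 0.94² × 1.101 / (4×255) = 0.000953768 mm³ per gray-sum
row 0: Σ corner-gray over 14 cells = 6824  → 6.5085
row 1: Σ corner-gray over 14 cells = 6769  → 6.4561
row 2: Σ corner-gray over 14 cells = 8251  → 7.8695
row 3: Σ corner-gray over 14 cells = 8859  → 8.4494
row 4: Σ corner-gray over 14 cells = 7907  → 7.5414
row 5: Σ corner-gray over 14 cells = 7618  → 7.2658
row 6: Σ corner-gray over 14 cells = 7126  → 6.7966
Σ rows: total corner-gray = 53354  → 50.8874 mm³

50.887


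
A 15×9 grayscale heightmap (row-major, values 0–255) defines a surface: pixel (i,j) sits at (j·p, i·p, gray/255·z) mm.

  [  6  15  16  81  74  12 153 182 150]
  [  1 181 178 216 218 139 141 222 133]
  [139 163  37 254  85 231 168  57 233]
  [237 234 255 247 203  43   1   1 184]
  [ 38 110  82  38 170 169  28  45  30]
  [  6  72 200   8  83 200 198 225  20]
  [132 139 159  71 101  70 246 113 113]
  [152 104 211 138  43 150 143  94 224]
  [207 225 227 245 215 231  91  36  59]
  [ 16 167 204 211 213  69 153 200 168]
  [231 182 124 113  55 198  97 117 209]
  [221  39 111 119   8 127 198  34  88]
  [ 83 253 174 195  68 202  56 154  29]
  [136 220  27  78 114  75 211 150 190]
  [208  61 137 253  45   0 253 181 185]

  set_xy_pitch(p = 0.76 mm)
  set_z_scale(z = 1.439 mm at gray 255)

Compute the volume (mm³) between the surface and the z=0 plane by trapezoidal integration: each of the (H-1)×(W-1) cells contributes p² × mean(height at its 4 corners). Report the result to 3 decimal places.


height_mm = gray/255 × 1.439; cell vol = 0.76² × mean(4 corners)
unit = 0.76² × 1.439 / (4×255) = 0.000814869 mm³ per gray-sum
row 0: Σ corner-gray over 8 cells = 3946  → 3.2155
row 1: Σ corner-gray over 8 cells = 5086  → 4.1444
row 2: Σ corner-gray over 8 cells = 4751  → 3.8714
row 3: Σ corner-gray over 8 cells = 3741  → 3.0484
row 4: Σ corner-gray over 8 cells = 3350  → 2.7298
row 5: Σ corner-gray over 8 cells = 4041  → 3.2929
row 6: Σ corner-gray over 8 cells = 4185  → 3.4102
row 7: Σ corner-gray over 8 cells = 4948  → 4.0320
row 8: Σ corner-gray over 8 cells = 5424  → 4.4198
row 9: Σ corner-gray over 8 cells = 4830  → 3.9358
row 10: Σ corner-gray over 8 cells = 3793  → 3.0908
row 11: Σ corner-gray over 8 cells = 3897  → 3.1755
row 12: Σ corner-gray over 8 cells = 4392  → 3.5789
row 13: Σ corner-gray over 8 cells = 4329  → 3.5276
Σ rows: total corner-gray = 60713  → 49.4731 mm³

49.473


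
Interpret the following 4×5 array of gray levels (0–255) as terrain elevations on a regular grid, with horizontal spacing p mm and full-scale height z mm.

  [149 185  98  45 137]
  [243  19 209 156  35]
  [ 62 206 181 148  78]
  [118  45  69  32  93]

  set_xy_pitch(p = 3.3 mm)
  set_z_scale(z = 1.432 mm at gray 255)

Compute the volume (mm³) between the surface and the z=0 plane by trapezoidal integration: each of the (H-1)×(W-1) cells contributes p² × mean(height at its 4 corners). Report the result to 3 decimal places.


91.075

height_mm = gray/255 × 1.432; cell vol = 3.3² × mean(4 corners)
unit = 3.3² × 1.432 / (4×255) = 0.0152887 mm³ per gray-sum
row 0: Σ corner-gray over 4 cells = 1988  → 30.3939
row 1: Σ corner-gray over 4 cells = 2256  → 34.4913
row 2: Σ corner-gray over 4 cells = 1713  → 26.1896
Σ rows: total corner-gray = 5957  → 91.0748 mm³


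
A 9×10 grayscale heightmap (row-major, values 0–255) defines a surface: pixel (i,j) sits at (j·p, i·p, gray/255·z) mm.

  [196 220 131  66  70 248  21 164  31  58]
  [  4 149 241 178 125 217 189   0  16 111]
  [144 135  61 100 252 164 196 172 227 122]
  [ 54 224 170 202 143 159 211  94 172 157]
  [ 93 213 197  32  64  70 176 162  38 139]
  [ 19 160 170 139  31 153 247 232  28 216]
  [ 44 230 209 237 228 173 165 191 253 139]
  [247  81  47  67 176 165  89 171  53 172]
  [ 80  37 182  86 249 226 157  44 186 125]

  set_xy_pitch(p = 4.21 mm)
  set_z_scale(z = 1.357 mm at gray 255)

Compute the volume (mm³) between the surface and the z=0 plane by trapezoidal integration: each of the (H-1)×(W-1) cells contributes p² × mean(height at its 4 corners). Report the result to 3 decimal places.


height_mm = gray/255 × 1.357; cell vol = 4.21² × mean(4 corners)
unit = 4.21² × 1.357 / (4×255) = 0.02358 mm³ per gray-sum
row 0: Σ corner-gray over 9 cells = 4501  → 106.1336
row 1: Σ corner-gray over 9 cells = 5225  → 123.2055
row 2: Σ corner-gray over 9 cells = 5841  → 137.7308
row 3: Σ corner-gray over 9 cells = 5097  → 120.1873
row 4: Σ corner-gray over 9 cells = 4691  → 110.6138
row 5: Σ corner-gray over 9 cells = 6110  → 144.0738
row 6: Σ corner-gray over 9 cells = 5672  → 133.7458
row 7: Σ corner-gray over 9 cells = 4656  → 109.7885
Σ rows: total corner-gray = 41793  → 985.4791 mm³

985.479


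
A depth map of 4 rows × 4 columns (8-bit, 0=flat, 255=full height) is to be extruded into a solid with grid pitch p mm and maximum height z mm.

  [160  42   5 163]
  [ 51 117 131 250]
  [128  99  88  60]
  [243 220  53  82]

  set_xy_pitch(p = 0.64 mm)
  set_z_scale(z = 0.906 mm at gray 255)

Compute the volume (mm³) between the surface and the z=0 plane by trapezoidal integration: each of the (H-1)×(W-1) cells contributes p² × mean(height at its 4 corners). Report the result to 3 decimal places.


height_mm = gray/255 × 0.906; cell vol = 0.64² × mean(4 corners)
unit = 0.64² × 0.906 / (4×255) = 0.000363821 mm³ per gray-sum
row 0: Σ corner-gray over 3 cells = 1214  → 0.4417
row 1: Σ corner-gray over 3 cells = 1359  → 0.4944
row 2: Σ corner-gray over 3 cells = 1433  → 0.5214
Σ rows: total corner-gray = 4006  → 1.4575 mm³

1.457


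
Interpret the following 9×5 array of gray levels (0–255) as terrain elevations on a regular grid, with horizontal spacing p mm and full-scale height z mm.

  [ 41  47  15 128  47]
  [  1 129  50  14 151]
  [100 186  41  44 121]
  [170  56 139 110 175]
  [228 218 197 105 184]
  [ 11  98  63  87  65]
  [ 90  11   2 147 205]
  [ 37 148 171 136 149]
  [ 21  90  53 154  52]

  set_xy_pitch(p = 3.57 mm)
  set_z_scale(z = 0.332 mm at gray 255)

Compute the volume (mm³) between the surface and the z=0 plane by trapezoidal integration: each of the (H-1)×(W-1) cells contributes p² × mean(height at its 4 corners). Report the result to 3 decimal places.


54.414

height_mm = gray/255 × 0.332; cell vol = 3.57² × mean(4 corners)
unit = 3.57² × 0.332 / (4×255) = 0.00414834 mm³ per gray-sum
row 0: Σ corner-gray over 4 cells = 1006  → 4.1732
row 1: Σ corner-gray over 4 cells = 1301  → 5.3970
row 2: Σ corner-gray over 4 cells = 1718  → 7.1268
row 3: Σ corner-gray over 4 cells = 2407  → 9.9851
row 4: Σ corner-gray over 4 cells = 2024  → 8.3962
row 5: Σ corner-gray over 4 cells = 1187  → 4.9241
row 6: Σ corner-gray over 4 cells = 1711  → 7.0978
row 7: Σ corner-gray over 4 cells = 1763  → 7.3135
Σ rows: total corner-gray = 13117  → 54.4138 mm³


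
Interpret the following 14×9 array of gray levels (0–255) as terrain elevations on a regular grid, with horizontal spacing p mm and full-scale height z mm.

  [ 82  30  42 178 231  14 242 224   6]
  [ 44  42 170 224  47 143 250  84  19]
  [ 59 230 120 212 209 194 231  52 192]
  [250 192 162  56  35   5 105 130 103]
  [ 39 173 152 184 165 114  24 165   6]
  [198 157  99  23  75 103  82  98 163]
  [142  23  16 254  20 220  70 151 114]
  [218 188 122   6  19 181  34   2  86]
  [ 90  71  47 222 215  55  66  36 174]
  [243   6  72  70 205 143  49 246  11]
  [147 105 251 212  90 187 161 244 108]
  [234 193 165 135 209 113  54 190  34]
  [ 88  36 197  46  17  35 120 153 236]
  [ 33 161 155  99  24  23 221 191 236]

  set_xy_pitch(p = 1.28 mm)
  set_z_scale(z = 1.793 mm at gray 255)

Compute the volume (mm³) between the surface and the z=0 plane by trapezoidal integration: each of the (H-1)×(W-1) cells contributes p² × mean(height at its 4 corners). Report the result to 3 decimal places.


146.707

height_mm = gray/255 × 1.793; cell vol = 1.28² × mean(4 corners)
unit = 1.28² × 1.793 / (4×255) = 0.00288005 mm³ per gray-sum
row 0: Σ corner-gray over 8 cells = 3993  → 11.5000
row 1: Σ corner-gray over 8 cells = 4730  → 13.6226
row 2: Σ corner-gray over 8 cells = 4470  → 12.8738
row 3: Σ corner-gray over 8 cells = 3722  → 10.7195
row 4: Σ corner-gray over 8 cells = 3634  → 10.4661
row 5: Σ corner-gray over 8 cells = 3399  → 9.7893
row 6: Σ corner-gray over 8 cells = 3172  → 9.1355
row 7: Σ corner-gray over 8 cells = 3096  → 8.9166
row 8: Σ corner-gray over 8 cells = 3524  → 10.1493
row 9: Σ corner-gray over 8 cells = 4591  → 13.2223
row 10: Σ corner-gray over 8 cells = 5141  → 14.8063
row 11: Σ corner-gray over 8 cells = 3918  → 11.2840
row 12: Σ corner-gray over 8 cells = 3549  → 10.2213
Σ rows: total corner-gray = 50939  → 146.7069 mm³


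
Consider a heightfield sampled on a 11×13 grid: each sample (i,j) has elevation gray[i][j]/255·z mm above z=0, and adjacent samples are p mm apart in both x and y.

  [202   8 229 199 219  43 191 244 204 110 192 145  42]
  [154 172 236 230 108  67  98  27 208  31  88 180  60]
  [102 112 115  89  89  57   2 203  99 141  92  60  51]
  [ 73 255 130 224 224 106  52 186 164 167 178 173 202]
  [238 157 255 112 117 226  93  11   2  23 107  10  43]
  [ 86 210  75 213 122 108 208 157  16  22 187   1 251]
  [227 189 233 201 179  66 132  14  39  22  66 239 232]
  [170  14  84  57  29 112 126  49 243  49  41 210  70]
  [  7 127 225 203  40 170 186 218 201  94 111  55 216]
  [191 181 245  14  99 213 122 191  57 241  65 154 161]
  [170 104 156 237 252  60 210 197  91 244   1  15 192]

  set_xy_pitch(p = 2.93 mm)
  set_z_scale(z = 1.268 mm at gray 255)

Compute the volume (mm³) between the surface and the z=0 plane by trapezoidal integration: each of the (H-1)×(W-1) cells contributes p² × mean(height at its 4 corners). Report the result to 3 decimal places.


height_mm = gray/255 × 1.268; cell vol = 2.93² × mean(4 corners)
unit = 2.93² × 1.268 / (4×255) = 0.0106722 mm³ per gray-sum
row 0: Σ corner-gray over 12 cells = 6916  → 73.8090
row 1: Σ corner-gray over 12 cells = 5375  → 57.3631
row 2: Σ corner-gray over 12 cells = 6264  → 66.8507
row 3: Σ corner-gray over 12 cells = 6500  → 69.3694
row 4: Σ corner-gray over 12 cells = 5482  → 58.5050
row 5: Σ corner-gray over 12 cells = 6194  → 66.1037
row 6: Σ corner-gray over 12 cells = 5487  → 58.5584
row 7: Σ corner-gray over 12 cells = 5751  → 61.3759
row 8: Σ corner-gray over 12 cells = 6999  → 74.6948
row 9: Σ corner-gray over 12 cells = 7012  → 74.8335
Σ rows: total corner-gray = 61980  → 661.4635 mm³

661.464


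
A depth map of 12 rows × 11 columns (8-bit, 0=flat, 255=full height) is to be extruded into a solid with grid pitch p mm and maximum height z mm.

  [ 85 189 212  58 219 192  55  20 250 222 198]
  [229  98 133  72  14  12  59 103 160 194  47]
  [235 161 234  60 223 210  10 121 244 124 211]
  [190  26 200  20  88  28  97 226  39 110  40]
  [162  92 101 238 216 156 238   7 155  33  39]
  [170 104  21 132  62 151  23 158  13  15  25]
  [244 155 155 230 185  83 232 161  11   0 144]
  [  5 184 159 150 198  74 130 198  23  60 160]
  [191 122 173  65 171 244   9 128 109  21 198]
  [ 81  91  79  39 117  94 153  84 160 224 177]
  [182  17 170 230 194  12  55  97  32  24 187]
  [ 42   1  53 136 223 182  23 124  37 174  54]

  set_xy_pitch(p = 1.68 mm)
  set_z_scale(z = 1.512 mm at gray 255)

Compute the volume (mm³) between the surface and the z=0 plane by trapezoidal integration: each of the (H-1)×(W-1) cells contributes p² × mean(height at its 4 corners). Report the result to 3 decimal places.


217.913

height_mm = gray/255 × 1.512; cell vol = 1.68² × mean(4 corners)
unit = 1.68² × 1.512 / (4×255) = 0.00418379 mm³ per gray-sum
row 0: Σ corner-gray over 10 cells = 5083  → 21.2662
row 1: Σ corner-gray over 10 cells = 5186  → 21.6972
row 2: Σ corner-gray over 10 cells = 5118  → 21.4127
row 3: Σ corner-gray over 10 cells = 4571  → 19.1241
row 4: Σ corner-gray over 10 cells = 4226  → 17.6807
row 5: Σ corner-gray over 10 cells = 4365  → 18.2623
row 6: Σ corner-gray over 10 cells = 5329  → 22.2954
row 7: Σ corner-gray over 10 cells = 4990  → 20.8771
row 8: Σ corner-gray over 10 cells = 4813  → 20.1366
row 9: Σ corner-gray over 10 cells = 4371  → 18.2874
row 10: Σ corner-gray over 10 cells = 4033  → 16.8732
Σ rows: total corner-gray = 52085  → 217.9129 mm³


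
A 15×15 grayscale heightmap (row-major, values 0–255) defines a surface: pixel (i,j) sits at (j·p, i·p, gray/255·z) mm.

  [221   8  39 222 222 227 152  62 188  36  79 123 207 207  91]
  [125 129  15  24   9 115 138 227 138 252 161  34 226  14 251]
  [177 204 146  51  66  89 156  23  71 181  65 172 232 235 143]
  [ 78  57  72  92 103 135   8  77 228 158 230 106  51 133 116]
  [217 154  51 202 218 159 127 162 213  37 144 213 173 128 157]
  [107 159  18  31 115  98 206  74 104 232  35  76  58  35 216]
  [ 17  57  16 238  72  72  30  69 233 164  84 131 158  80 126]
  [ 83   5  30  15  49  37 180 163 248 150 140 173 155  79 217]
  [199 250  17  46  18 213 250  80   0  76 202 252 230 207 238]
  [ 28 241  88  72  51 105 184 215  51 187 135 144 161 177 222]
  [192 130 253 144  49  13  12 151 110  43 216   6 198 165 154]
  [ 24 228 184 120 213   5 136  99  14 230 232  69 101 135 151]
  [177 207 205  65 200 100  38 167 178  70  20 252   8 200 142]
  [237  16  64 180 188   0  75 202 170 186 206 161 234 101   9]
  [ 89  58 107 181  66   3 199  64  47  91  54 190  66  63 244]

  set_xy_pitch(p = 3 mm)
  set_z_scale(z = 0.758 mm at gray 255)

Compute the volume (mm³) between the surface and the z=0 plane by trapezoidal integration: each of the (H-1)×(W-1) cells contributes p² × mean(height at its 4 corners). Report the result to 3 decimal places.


height_mm = gray/255 × 0.758; cell vol = 3² × mean(4 corners)
unit = 3² × 0.758 / (4×255) = 0.00668824 mm³ per gray-sum
row 0: Σ corner-gray over 14 cells = 7196  → 48.1285
row 1: Σ corner-gray over 14 cells = 7042  → 47.0986
row 2: Σ corner-gray over 14 cells = 6796  → 45.4532
row 3: Σ corner-gray over 14 cells = 7430  → 49.6936
row 4: Σ corner-gray over 14 cells = 7141  → 47.7607
row 5: Σ corner-gray over 14 cells = 5756  → 38.4975
row 6: Σ corner-gray over 14 cells = 6099  → 40.7915
row 7: Σ corner-gray over 14 cells = 7267  → 48.6034
row 8: Σ corner-gray over 14 cells = 7991  → 53.4457
row 9: Σ corner-gray over 14 cells = 7198  → 48.1419
row 10: Σ corner-gray over 14 cells = 7033  → 47.0384
row 11: Σ corner-gray over 14 cells = 7446  → 49.8006
row 12: Σ corner-gray over 14 cells = 7551  → 50.5029
row 13: Σ corner-gray over 14 cells = 6523  → 43.6274
Σ rows: total corner-gray = 98469  → 658.5838 mm³

658.584


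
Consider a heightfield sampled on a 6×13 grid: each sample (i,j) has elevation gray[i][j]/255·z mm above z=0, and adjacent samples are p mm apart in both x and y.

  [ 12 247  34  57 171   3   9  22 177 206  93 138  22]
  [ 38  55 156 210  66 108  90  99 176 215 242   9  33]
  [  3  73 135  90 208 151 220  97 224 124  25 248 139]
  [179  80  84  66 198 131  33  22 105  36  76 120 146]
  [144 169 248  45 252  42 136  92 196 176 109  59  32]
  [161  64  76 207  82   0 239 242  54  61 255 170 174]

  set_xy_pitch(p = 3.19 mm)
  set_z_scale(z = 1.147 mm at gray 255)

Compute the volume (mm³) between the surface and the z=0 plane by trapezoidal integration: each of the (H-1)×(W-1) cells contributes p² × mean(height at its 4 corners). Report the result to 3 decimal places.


331.793

height_mm = gray/255 × 1.147; cell vol = 3.19² × mean(4 corners)
unit = 3.19² × 1.147 / (4×255) = 0.0114431 mm³ per gray-sum
row 0: Σ corner-gray over 12 cells = 5271  → 60.3167
row 1: Σ corner-gray over 12 cells = 6255  → 71.5767
row 2: Σ corner-gray over 12 cells = 5559  → 63.6123
row 3: Σ corner-gray over 12 cells = 5451  → 62.3765
row 4: Σ corner-gray over 12 cells = 6459  → 73.9111
Σ rows: total corner-gray = 28995  → 331.7934 mm³


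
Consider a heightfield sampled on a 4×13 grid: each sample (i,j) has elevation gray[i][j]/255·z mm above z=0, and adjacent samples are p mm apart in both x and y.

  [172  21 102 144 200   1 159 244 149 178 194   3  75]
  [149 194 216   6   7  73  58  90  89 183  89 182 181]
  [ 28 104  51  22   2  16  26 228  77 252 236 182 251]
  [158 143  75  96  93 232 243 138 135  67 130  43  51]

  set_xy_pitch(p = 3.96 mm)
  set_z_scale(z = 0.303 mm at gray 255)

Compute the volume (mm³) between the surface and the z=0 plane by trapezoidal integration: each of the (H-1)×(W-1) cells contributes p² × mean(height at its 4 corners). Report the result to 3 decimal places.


78.195

height_mm = gray/255 × 0.303; cell vol = 3.96² × mean(4 corners)
unit = 3.96² × 0.303 / (4×255) = 0.00465836 mm³ per gray-sum
row 0: Σ corner-gray over 12 cells = 5741  → 26.7436
row 1: Σ corner-gray over 12 cells = 5375  → 25.0387
row 2: Σ corner-gray over 12 cells = 5670  → 26.4129
Σ rows: total corner-gray = 16786  → 78.1952 mm³


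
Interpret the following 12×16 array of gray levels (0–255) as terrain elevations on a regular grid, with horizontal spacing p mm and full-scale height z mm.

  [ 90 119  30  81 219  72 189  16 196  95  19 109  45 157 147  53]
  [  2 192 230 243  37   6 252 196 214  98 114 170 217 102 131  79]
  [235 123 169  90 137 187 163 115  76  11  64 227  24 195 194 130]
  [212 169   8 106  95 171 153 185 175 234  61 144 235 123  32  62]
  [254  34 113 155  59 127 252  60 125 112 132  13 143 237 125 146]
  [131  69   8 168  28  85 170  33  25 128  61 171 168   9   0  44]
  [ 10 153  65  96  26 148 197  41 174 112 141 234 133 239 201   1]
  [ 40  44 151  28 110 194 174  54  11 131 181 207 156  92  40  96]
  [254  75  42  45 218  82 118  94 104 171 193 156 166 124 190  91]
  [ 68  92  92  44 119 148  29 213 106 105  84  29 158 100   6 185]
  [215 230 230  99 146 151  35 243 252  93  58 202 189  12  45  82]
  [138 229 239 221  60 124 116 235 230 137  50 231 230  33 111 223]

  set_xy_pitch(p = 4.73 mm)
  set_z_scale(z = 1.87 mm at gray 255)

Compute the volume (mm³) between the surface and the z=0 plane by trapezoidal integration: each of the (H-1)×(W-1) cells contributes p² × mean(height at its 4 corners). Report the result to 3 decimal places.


3357.404

height_mm = gray/255 × 1.87; cell vol = 4.73² × mean(4 corners)
unit = 4.73² × 1.87 / (4×255) = 0.041017 mm³ per gray-sum
row 0: Σ corner-gray over 15 cells = 7616  → 312.3853
row 1: Σ corner-gray over 15 cells = 8400  → 344.5427
row 2: Σ corner-gray over 15 cells = 7971  → 326.9464
row 3: Σ corner-gray over 15 cells = 7830  → 321.1630
row 4: Σ corner-gray over 15 cells = 6195  → 254.1002
row 5: Σ corner-gray over 15 cells = 6352  → 260.5399
row 6: Σ corner-gray over 15 cells = 7213  → 295.8555
row 7: Σ corner-gray over 15 cells = 7183  → 294.6250
row 8: Σ corner-gray over 15 cells = 6804  → 279.0796
row 9: Σ corner-gray over 15 cells = 7170  → 294.0918
row 10: Σ corner-gray over 15 cells = 9120  → 374.0749
Σ rows: total corner-gray = 81854  → 3357.4042 mm³


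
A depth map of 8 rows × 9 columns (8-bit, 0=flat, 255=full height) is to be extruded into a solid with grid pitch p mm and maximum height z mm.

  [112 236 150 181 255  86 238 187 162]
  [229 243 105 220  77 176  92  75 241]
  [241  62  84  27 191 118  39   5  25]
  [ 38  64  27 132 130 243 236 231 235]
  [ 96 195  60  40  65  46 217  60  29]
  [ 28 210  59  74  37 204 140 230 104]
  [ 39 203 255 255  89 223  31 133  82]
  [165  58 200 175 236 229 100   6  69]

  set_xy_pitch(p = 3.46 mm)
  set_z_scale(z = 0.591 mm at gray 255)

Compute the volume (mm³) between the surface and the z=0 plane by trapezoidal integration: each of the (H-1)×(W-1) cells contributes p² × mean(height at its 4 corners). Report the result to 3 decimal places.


205.098

height_mm = gray/255 × 0.591; cell vol = 3.46² × mean(4 corners)
unit = 3.46² × 0.591 / (4×255) = 0.00693649 mm³ per gray-sum
row 0: Σ corner-gray over 8 cells = 5386  → 37.3599
row 1: Σ corner-gray over 8 cells = 3764  → 26.1089
row 2: Σ corner-gray over 8 cells = 3717  → 25.7829
row 3: Σ corner-gray over 8 cells = 3890  → 26.9829
row 4: Σ corner-gray over 8 cells = 3531  → 24.4927
row 5: Σ corner-gray over 8 cells = 4539  → 31.4847
row 6: Σ corner-gray over 8 cells = 4741  → 32.8859
Σ rows: total corner-gray = 29568  → 205.0980 mm³


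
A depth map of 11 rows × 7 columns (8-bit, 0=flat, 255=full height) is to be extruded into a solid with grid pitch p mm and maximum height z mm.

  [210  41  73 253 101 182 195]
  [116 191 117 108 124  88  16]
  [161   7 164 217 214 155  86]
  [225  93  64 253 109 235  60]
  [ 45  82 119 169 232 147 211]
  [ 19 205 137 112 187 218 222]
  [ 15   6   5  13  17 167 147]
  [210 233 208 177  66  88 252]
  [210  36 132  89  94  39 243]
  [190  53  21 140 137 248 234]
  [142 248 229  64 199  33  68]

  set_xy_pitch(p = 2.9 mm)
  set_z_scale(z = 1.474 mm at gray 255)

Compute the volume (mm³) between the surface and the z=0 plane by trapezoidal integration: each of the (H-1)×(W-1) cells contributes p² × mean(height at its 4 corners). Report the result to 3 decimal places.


height_mm = gray/255 × 1.474; cell vol = 2.9² × mean(4 corners)
unit = 2.9² × 1.474 / (4×255) = 0.0121533 mm³ per gray-sum
row 0: Σ corner-gray over 6 cells = 3093  → 37.5901
row 1: Σ corner-gray over 6 cells = 3149  → 38.2707
row 2: Σ corner-gray over 6 cells = 3554  → 43.1927
row 3: Σ corner-gray over 6 cells = 3547  → 43.1077
row 4: Σ corner-gray over 6 cells = 3713  → 45.1251
row 5: Σ corner-gray over 6 cells = 2537  → 30.8329
row 6: Σ corner-gray over 6 cells = 2584  → 31.4041
row 7: Σ corner-gray over 6 cells = 3239  → 39.3645
row 8: Σ corner-gray over 6 cells = 2855  → 34.6976
row 9: Σ corner-gray over 6 cells = 3378  → 41.0538
Σ rows: total corner-gray = 31649  → 384.6390 mm³

384.639


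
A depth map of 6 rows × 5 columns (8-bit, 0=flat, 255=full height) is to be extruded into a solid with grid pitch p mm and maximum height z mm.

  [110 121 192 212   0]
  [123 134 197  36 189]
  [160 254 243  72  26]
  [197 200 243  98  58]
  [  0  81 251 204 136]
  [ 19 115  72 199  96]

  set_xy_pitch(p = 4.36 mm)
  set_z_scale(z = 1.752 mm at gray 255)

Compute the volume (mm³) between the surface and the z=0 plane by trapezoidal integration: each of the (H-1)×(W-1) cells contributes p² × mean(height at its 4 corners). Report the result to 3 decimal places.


height_mm = gray/255 × 1.752; cell vol = 4.36² × mean(4 corners)
unit = 4.36² × 1.752 / (4×255) = 0.0326518 mm³ per gray-sum
row 0: Σ corner-gray over 4 cells = 2206  → 72.0298
row 1: Σ corner-gray over 4 cells = 2370  → 77.3847
row 2: Σ corner-gray over 4 cells = 2661  → 86.8864
row 3: Σ corner-gray over 4 cells = 2545  → 83.0988
row 4: Σ corner-gray over 4 cells = 2095  → 68.4055
Σ rows: total corner-gray = 11877  → 387.8052 mm³

387.805


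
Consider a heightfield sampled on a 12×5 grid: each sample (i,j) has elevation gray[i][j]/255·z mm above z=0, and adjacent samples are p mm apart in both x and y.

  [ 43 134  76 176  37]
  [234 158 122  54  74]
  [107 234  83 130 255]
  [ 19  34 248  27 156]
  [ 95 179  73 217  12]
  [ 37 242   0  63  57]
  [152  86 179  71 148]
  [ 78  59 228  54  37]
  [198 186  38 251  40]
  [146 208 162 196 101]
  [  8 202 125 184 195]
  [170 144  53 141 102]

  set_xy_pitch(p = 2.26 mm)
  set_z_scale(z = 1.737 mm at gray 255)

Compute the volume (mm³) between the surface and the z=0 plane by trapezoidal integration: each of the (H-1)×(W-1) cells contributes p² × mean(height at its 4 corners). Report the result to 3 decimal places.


195.443

height_mm = gray/255 × 1.737; cell vol = 2.26² × mean(4 corners)
unit = 2.26² × 1.737 / (4×255) = 0.00869794 mm³ per gray-sum
row 0: Σ corner-gray over 4 cells = 1828  → 15.8998
row 1: Σ corner-gray over 4 cells = 2232  → 19.4138
row 2: Σ corner-gray over 4 cells = 2049  → 17.8221
row 3: Σ corner-gray over 4 cells = 1838  → 15.9868
row 4: Σ corner-gray over 4 cells = 1749  → 15.2127
row 5: Σ corner-gray over 4 cells = 1676  → 14.5778
row 6: Σ corner-gray over 4 cells = 1769  → 15.3867
row 7: Σ corner-gray over 4 cells = 1985  → 17.2654
row 8: Σ corner-gray over 4 cells = 2567  → 22.3276
row 9: Σ corner-gray over 4 cells = 2604  → 22.6494
row 10: Σ corner-gray over 4 cells = 2173  → 18.9006
Σ rows: total corner-gray = 22470  → 195.4428 mm³


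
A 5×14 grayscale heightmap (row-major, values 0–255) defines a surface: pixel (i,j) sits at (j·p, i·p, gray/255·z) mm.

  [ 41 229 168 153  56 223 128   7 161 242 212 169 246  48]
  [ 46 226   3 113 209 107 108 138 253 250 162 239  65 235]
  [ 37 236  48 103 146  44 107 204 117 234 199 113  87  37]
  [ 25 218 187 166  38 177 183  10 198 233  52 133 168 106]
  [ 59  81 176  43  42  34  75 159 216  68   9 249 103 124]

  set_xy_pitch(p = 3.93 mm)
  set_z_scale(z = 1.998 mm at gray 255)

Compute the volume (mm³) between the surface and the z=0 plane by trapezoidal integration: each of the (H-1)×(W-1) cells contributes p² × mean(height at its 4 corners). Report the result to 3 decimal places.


height_mm = gray/255 × 1.998; cell vol = 3.93² × mean(4 corners)
unit = 3.93² × 1.998 / (4×255) = 0.0302538 mm³ per gray-sum
row 0: Σ corner-gray over 13 cells = 8104  → 245.1771
row 1: Σ corner-gray over 13 cells = 7377  → 223.1825
row 2: Σ corner-gray over 13 cells = 7007  → 211.9886
row 3: Σ corner-gray over 13 cells = 6350  → 192.1118
Σ rows: total corner-gray = 28838  → 872.4601 mm³

872.460


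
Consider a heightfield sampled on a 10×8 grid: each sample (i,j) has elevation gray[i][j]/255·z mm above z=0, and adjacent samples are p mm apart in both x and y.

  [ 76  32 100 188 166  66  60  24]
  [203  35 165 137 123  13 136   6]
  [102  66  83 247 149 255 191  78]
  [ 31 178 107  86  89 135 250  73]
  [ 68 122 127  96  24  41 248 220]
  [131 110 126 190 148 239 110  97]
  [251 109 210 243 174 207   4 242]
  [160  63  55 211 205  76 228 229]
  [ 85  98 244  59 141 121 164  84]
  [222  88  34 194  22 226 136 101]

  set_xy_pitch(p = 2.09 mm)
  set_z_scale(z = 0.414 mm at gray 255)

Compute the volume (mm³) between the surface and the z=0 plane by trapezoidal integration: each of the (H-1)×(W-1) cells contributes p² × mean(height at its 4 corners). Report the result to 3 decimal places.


height_mm = gray/255 × 0.414; cell vol = 2.09² × mean(4 corners)
unit = 2.09² × 0.414 / (4×255) = 0.00177293 mm³ per gray-sum
row 0: Σ corner-gray over 7 cells = 2751  → 4.8773
row 1: Σ corner-gray over 7 cells = 3589  → 6.3631
row 2: Σ corner-gray over 7 cells = 3956  → 7.0137
row 3: Σ corner-gray over 7 cells = 3398  → 6.0244
row 4: Σ corner-gray over 7 cells = 3678  → 6.5209
row 5: Σ corner-gray over 7 cells = 4461  → 7.9091
row 6: Σ corner-gray over 7 cells = 4452  → 7.8931
row 7: Σ corner-gray over 7 cells = 3888  → 6.8932
row 8: Σ corner-gray over 7 cells = 3546  → 6.2868
Σ rows: total corner-gray = 33719  → 59.7816 mm³

59.782


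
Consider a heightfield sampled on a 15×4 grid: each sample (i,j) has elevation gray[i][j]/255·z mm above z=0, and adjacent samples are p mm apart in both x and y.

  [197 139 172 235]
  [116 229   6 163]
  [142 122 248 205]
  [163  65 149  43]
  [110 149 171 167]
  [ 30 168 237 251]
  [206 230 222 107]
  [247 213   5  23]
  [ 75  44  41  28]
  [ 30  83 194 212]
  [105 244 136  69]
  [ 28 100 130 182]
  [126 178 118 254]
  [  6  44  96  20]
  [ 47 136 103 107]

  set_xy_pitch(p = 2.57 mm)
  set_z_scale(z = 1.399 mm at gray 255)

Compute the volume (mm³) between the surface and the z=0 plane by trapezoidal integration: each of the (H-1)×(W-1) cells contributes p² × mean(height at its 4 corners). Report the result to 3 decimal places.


height_mm = gray/255 × 1.399; cell vol = 2.57² × mean(4 corners)
unit = 2.57² × 1.399 / (4×255) = 0.00905907 mm³ per gray-sum
row 0: Σ corner-gray over 3 cells = 1803  → 16.3335
row 1: Σ corner-gray over 3 cells = 1836  → 16.6325
row 2: Σ corner-gray over 3 cells = 1721  → 15.5907
row 3: Σ corner-gray over 3 cells = 1551  → 14.0506
row 4: Σ corner-gray over 3 cells = 2008  → 18.1906
row 5: Σ corner-gray over 3 cells = 2308  → 20.9083
row 6: Σ corner-gray over 3 cells = 1923  → 17.4206
row 7: Σ corner-gray over 3 cells = 979  → 8.8688
row 8: Σ corner-gray over 3 cells = 1069  → 9.6841
row 9: Σ corner-gray over 3 cells = 1730  → 15.6722
row 10: Σ corner-gray over 3 cells = 1604  → 14.5308
row 11: Σ corner-gray over 3 cells = 1642  → 14.8750
row 12: Σ corner-gray over 3 cells = 1278  → 11.5775
row 13: Σ corner-gray over 3 cells = 938  → 8.4974
Σ rows: total corner-gray = 22390  → 202.8327 mm³

202.833


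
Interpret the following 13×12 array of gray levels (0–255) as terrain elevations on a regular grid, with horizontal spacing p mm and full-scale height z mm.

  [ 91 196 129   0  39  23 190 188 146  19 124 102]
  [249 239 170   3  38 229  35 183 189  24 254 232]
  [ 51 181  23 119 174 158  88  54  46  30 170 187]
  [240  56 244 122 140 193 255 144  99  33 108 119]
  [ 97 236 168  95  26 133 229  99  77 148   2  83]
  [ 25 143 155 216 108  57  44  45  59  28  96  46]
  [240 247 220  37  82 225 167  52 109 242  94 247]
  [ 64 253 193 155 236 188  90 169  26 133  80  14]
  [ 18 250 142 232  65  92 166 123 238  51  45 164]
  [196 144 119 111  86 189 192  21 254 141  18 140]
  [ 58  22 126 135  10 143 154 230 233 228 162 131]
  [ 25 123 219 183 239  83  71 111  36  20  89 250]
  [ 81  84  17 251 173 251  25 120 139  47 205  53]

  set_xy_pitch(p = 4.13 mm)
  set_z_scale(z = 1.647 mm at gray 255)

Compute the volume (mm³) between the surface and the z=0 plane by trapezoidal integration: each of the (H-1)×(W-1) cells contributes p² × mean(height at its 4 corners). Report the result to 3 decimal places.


1868.634

height_mm = gray/255 × 1.647; cell vol = 4.13² × mean(4 corners)
unit = 4.13² × 1.647 / (4×255) = 0.0275419 mm³ per gray-sum
row 0: Σ corner-gray over 11 cells = 5510  → 151.7557
row 1: Σ corner-gray over 11 cells = 5533  → 152.3892
row 2: Σ corner-gray over 11 cells = 5471  → 150.6816
row 3: Σ corner-gray over 11 cells = 5753  → 158.4484
row 4: Σ corner-gray over 11 cells = 4579  → 126.1143
row 5: Σ corner-gray over 11 cells = 5410  → 149.0016
row 6: Σ corner-gray over 11 cells = 6561  → 180.7023
row 7: Σ corner-gray over 11 cells = 6114  → 168.3910
row 8: Σ corner-gray over 11 cells = 5876  → 161.8361
row 9: Σ corner-gray over 11 cells = 5961  → 164.1771
row 10: Σ corner-gray over 11 cells = 5698  → 156.9336
row 11: Σ corner-gray over 11 cells = 5381  → 148.2028
Σ rows: total corner-gray = 67847  → 1868.6337 mm³


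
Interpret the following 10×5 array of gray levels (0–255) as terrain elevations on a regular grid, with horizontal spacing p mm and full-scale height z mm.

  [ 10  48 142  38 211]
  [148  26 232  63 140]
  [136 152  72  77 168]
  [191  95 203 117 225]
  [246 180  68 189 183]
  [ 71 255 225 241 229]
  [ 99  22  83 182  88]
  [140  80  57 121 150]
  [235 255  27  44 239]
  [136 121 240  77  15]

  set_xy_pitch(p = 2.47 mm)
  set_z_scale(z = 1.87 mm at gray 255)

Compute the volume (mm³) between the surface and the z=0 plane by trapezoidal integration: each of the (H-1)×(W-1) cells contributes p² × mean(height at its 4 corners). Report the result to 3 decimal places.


216.362

height_mm = gray/255 × 1.87; cell vol = 2.47² × mean(4 corners)
unit = 2.47² × 1.87 / (4×255) = 0.011185 mm³ per gray-sum
row 0: Σ corner-gray over 4 cells = 1607  → 17.9743
row 1: Σ corner-gray over 4 cells = 1836  → 20.5356
row 2: Σ corner-gray over 4 cells = 2152  → 24.0701
row 3: Σ corner-gray over 4 cells = 2549  → 28.5105
row 4: Σ corner-gray over 4 cells = 3045  → 34.0583
row 5: Σ corner-gray over 4 cells = 2503  → 27.9960
row 6: Σ corner-gray over 4 cells = 1567  → 17.5269
row 7: Σ corner-gray over 4 cells = 1932  → 21.6094
row 8: Σ corner-gray over 4 cells = 2153  → 24.0813
Σ rows: total corner-gray = 19344  → 216.3623 mm³


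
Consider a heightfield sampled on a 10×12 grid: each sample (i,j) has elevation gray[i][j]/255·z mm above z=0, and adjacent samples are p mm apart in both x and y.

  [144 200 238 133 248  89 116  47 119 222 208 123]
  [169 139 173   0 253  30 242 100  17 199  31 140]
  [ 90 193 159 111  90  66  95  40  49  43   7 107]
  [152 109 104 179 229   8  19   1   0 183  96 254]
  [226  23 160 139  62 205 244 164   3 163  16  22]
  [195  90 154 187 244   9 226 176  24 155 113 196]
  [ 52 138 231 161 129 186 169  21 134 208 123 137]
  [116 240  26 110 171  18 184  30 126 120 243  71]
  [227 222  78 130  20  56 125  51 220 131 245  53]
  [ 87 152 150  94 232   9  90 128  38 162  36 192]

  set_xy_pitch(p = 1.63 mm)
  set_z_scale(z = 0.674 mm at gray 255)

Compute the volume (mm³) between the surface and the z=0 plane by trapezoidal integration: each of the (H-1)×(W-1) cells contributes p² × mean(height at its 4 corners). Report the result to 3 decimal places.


height_mm = gray/255 × 0.674; cell vol = 1.63² × mean(4 corners)
unit = 1.63² × 0.674 / (4×255) = 0.00175564 mm³ per gray-sum
row 0: Σ corner-gray over 11 cells = 6184  → 10.8569
row 1: Σ corner-gray over 11 cells = 4580  → 8.0408
row 2: Σ corner-gray over 11 cells = 4165  → 7.3122
row 3: Σ corner-gray over 11 cells = 4868  → 8.5464
row 4: Σ corner-gray over 11 cells = 5753  → 10.1002
row 5: Σ corner-gray over 11 cells = 6336  → 11.1237
row 6: Σ corner-gray over 11 cells = 5912  → 10.3793
row 7: Σ corner-gray over 11 cells = 5559  → 9.7596
row 8: Σ corner-gray over 11 cells = 5297  → 9.2996
Σ rows: total corner-gray = 48654  → 85.4188 mm³

85.419


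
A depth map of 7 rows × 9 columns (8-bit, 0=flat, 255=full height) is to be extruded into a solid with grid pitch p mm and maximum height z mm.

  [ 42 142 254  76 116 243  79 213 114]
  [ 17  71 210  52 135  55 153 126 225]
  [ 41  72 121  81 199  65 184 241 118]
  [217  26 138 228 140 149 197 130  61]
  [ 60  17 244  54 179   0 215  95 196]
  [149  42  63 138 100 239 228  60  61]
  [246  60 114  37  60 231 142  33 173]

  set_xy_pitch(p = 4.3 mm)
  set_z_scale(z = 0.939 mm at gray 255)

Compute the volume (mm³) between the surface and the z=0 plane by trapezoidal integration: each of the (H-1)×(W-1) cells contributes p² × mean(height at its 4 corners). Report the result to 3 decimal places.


height_mm = gray/255 × 0.939; cell vol = 4.3² × mean(4 corners)
unit = 4.3² × 0.939 / (4×255) = 0.0170217 mm³ per gray-sum
row 0: Σ corner-gray over 8 cells = 4248  → 72.3081
row 1: Σ corner-gray over 8 cells = 3931  → 66.9122
row 2: Σ corner-gray over 8 cells = 4379  → 74.5379
row 3: Σ corner-gray over 8 cells = 4158  → 70.7761
row 4: Σ corner-gray over 8 cells = 3814  → 64.9207
row 5: Σ corner-gray over 8 cells = 3723  → 63.3717
Σ rows: total corner-gray = 24253  → 412.8267 mm³

412.827


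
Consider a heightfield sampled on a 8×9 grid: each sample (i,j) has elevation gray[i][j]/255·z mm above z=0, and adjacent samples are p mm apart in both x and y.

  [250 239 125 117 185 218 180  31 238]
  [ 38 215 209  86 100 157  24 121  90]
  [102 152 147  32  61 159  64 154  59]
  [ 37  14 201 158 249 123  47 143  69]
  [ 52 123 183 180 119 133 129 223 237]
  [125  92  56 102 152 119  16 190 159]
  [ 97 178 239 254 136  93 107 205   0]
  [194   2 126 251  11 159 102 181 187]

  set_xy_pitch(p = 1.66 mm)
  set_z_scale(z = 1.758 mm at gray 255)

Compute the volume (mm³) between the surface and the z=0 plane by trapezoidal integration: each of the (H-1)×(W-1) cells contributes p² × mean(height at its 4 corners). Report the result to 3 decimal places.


139.788

height_mm = gray/255 × 1.758; cell vol = 1.66² × mean(4 corners)
unit = 1.66² × 1.758 / (4×255) = 0.00474936 mm³ per gray-sum
row 0: Σ corner-gray over 8 cells = 4630  → 21.9895
row 1: Σ corner-gray over 8 cells = 3651  → 17.3399
row 2: Σ corner-gray over 8 cells = 3675  → 17.4539
row 3: Σ corner-gray over 8 cells = 4445  → 21.1109
row 4: Σ corner-gray over 8 cells = 4207  → 19.9805
row 5: Σ corner-gray over 8 cells = 4259  → 20.2275
row 6: Σ corner-gray over 8 cells = 4566  → 21.6856
Σ rows: total corner-gray = 29433  → 139.7878 mm³
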